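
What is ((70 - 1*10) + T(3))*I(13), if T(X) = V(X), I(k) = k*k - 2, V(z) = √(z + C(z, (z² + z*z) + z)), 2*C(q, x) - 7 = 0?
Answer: 10020 + 167*√26/2 ≈ 10446.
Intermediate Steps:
C(q, x) = 7/2 (C(q, x) = 7/2 + (½)*0 = 7/2 + 0 = 7/2)
V(z) = √(7/2 + z) (V(z) = √(z + 7/2) = √(7/2 + z))
I(k) = -2 + k² (I(k) = k² - 2 = -2 + k²)
T(X) = √(14 + 4*X)/2
((70 - 1*10) + T(3))*I(13) = ((70 - 1*10) + √(14 + 4*3)/2)*(-2 + 13²) = ((70 - 10) + √(14 + 12)/2)*(-2 + 169) = (60 + √26/2)*167 = 10020 + 167*√26/2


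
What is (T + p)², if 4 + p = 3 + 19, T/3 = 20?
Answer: 6084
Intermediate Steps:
T = 60 (T = 3*20 = 60)
p = 18 (p = -4 + (3 + 19) = -4 + 22 = 18)
(T + p)² = (60 + 18)² = 78² = 6084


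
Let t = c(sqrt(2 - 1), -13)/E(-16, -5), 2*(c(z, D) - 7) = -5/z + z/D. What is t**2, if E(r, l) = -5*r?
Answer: 841/270400 ≈ 0.0031102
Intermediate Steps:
c(z, D) = 7 - 5/(2*z) + z/(2*D) (c(z, D) = 7 + (-5/z + z/D)/2 = 7 + (-5/(2*z) + z/(2*D)) = 7 - 5/(2*z) + z/(2*D))
t = 29/520 (t = (7 - 5/(2*sqrt(2 - 1)) + (1/2)*sqrt(2 - 1)/(-13))/((-5*(-16))) = (7 - 5/(2*(sqrt(1))) + (1/2)*sqrt(1)*(-1/13))/80 = (7 - 5/2/1 + (1/2)*1*(-1/13))*(1/80) = (7 - 5/2*1 - 1/26)*(1/80) = (7 - 5/2 - 1/26)*(1/80) = (58/13)*(1/80) = 29/520 ≈ 0.055769)
t**2 = (29/520)**2 = 841/270400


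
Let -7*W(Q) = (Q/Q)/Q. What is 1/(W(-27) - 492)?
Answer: -189/92987 ≈ -0.0020325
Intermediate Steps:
W(Q) = -1/(7*Q) (W(Q) = -Q/Q/(7*Q) = -1/(7*Q))
1/(W(-27) - 492) = 1/(-1/7/(-27) - 492) = 1/(-1/7*(-1/27) - 492) = 1/(1/189 - 492) = 1/(-92987/189) = -189/92987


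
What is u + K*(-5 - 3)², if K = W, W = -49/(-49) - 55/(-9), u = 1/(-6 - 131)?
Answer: 561143/1233 ≈ 455.10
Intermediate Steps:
u = -1/137 (u = 1/(-137) = -1/137 ≈ -0.0072993)
W = 64/9 (W = -49*(-1/49) - 55*(-⅑) = 1 + 55/9 = 64/9 ≈ 7.1111)
K = 64/9 ≈ 7.1111
u + K*(-5 - 3)² = -1/137 + 64*(-5 - 3)²/9 = -1/137 + (64/9)*(-8)² = -1/137 + (64/9)*64 = -1/137 + 4096/9 = 561143/1233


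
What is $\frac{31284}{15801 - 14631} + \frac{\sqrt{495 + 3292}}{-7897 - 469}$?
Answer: $\frac{1738}{65} - \frac{\sqrt{3787}}{8366} \approx 26.731$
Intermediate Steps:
$\frac{31284}{15801 - 14631} + \frac{\sqrt{495 + 3292}}{-7897 - 469} = \frac{31284}{1170} + \frac{\sqrt{3787}}{-7897 - 469} = 31284 \cdot \frac{1}{1170} + \frac{\sqrt{3787}}{-8366} = \frac{1738}{65} + \sqrt{3787} \left(- \frac{1}{8366}\right) = \frac{1738}{65} - \frac{\sqrt{3787}}{8366}$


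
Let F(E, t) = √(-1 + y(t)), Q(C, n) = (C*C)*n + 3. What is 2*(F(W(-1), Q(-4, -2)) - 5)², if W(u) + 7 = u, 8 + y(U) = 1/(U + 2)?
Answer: 862/27 - 40*I*√183/9 ≈ 31.926 - 60.123*I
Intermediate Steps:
y(U) = -8 + 1/(2 + U) (y(U) = -8 + 1/(U + 2) = -8 + 1/(2 + U))
Q(C, n) = 3 + n*C² (Q(C, n) = C²*n + 3 = n*C² + 3 = 3 + n*C²)
W(u) = -7 + u
F(E, t) = √(-1 + (-15 - 8*t)/(2 + t))
2*(F(W(-1), Q(-4, -2)) - 5)² = 2*(√((-17 - 9*(3 - 2*(-4)²))/(2 + (3 - 2*(-4)²))) - 5)² = 2*(√((-17 - 9*(3 - 2*16))/(2 + (3 - 2*16))) - 5)² = 2*(√((-17 - 9*(3 - 32))/(2 + (3 - 32))) - 5)² = 2*(√((-17 - 9*(-29))/(2 - 29)) - 5)² = 2*(√((-17 + 261)/(-27)) - 5)² = 2*(√(-1/27*244) - 5)² = 2*(√(-244/27) - 5)² = 2*(2*I*√183/9 - 5)² = 2*(-5 + 2*I*√183/9)²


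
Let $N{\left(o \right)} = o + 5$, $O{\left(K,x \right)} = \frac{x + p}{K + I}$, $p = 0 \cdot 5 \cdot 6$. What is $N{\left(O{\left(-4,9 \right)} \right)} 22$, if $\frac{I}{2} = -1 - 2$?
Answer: $\frac{451}{5} \approx 90.2$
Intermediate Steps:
$I = -6$ ($I = 2 \left(-1 - 2\right) = 2 \left(-3\right) = -6$)
$p = 0$ ($p = 0 \cdot 6 = 0$)
$O{\left(K,x \right)} = \frac{x}{-6 + K}$ ($O{\left(K,x \right)} = \frac{x + 0}{K - 6} = \frac{x}{-6 + K}$)
$N{\left(o \right)} = 5 + o$
$N{\left(O{\left(-4,9 \right)} \right)} 22 = \left(5 + \frac{9}{-6 - 4}\right) 22 = \left(5 + \frac{9}{-10}\right) 22 = \left(5 + 9 \left(- \frac{1}{10}\right)\right) 22 = \left(5 - \frac{9}{10}\right) 22 = \frac{41}{10} \cdot 22 = \frac{451}{5}$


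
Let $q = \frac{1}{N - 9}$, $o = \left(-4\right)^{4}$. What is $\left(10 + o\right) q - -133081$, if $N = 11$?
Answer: $133214$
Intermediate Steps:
$o = 256$
$q = \frac{1}{2}$ ($q = \frac{1}{11 - 9} = \frac{1}{2} \approx 0.5$)
$\left(10 + o\right) q - -133081 = \left(10 + 256\right) \frac{1}{2} - -133081 = 266 \cdot \frac{1}{2} + 133081 = 133 + 133081 = 133214$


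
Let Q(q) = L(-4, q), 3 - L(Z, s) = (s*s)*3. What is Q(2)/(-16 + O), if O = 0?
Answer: 9/16 ≈ 0.56250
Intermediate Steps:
L(Z, s) = 3 - 3*s² (L(Z, s) = 3 - s*s*3 = 3 - s²*3 = 3 - 3*s²)
Q(q) = 3 - 3*q²
Q(2)/(-16 + O) = (3 - 3*2²)/(-16 + 0) = (3 - 3*4)/(-16) = (3 - 12)*(-1/16) = -9*(-1/16) = 9/16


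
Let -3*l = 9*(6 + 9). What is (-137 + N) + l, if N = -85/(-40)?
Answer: -1439/8 ≈ -179.88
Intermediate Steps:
N = 17/8 (N = -85*(-1/40) = 17/8 ≈ 2.1250)
l = -45 (l = -3*(6 + 9) = -3*15 = -⅓*135 = -45)
(-137 + N) + l = (-137 + 17/8) - 45 = -1079/8 - 45 = -1439/8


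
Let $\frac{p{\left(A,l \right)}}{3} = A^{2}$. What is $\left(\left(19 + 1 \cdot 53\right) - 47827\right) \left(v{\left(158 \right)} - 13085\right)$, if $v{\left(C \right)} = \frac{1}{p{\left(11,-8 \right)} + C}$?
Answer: $\frac{325559397420}{521} \approx 6.2487 \cdot 10^{8}$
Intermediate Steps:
$p{\left(A,l \right)} = 3 A^{2}$
$v{\left(C \right)} = \frac{1}{363 + C}$ ($v{\left(C \right)} = \frac{1}{3 \cdot 11^{2} + C} = \frac{1}{3 \cdot 121 + C} = \frac{1}{363 + C}$)
$\left(\left(19 + 1 \cdot 53\right) - 47827\right) \left(v{\left(158 \right)} - 13085\right) = \left(\left(19 + 1 \cdot 53\right) - 47827\right) \left(\frac{1}{363 + 158} - 13085\right) = \left(\left(19 + 53\right) - 47827\right) \left(\frac{1}{521} - 13085\right) = \left(72 - 47827\right) \left(\frac{1}{521} - 13085\right) = \left(-47755\right) \left(- \frac{6817284}{521}\right) = \frac{325559397420}{521}$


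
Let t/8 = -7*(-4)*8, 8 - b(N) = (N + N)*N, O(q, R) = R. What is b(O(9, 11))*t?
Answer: -419328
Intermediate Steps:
b(N) = 8 - 2*N**2 (b(N) = 8 - (N + N)*N = 8 - 2*N*N = 8 - 2*N**2)
t = 1792 (t = 8*(-7*(-4)*8) = 8*(28*8) = 8*224 = 1792)
b(O(9, 11))*t = (8 - 2*11**2)*1792 = (8 - 2*121)*1792 = (8 - 242)*1792 = -234*1792 = -419328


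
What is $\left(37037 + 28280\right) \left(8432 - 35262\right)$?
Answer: $-1752455110$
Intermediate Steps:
$\left(37037 + 28280\right) \left(8432 - 35262\right) = 65317 \left(-26830\right) = -1752455110$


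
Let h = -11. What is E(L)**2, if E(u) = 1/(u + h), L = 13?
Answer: 1/4 ≈ 0.25000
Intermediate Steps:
E(u) = 1/(-11 + u) (E(u) = 1/(u - 11) = 1/(-11 + u))
E(L)**2 = (1/(-11 + 13))**2 = (1/2)**2 = 1/4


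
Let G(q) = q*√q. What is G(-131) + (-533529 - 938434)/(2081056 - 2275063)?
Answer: 1471963/194007 - 131*I*√131 ≈ 7.5872 - 1499.4*I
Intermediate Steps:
G(q) = q^(3/2)
G(-131) + (-533529 - 938434)/(2081056 - 2275063) = (-131)^(3/2) + (-533529 - 938434)/(2081056 - 2275063) = -131*I*√131 - 1471963/(-194007) = -131*I*√131 - 1471963*(-1/194007) = -131*I*√131 + 1471963/194007 = 1471963/194007 - 131*I*√131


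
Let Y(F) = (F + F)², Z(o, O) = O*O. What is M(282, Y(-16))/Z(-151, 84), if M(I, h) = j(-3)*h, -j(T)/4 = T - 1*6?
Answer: 256/49 ≈ 5.2245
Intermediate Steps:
j(T) = 24 - 4*T (j(T) = -4*(T - 1*6) = -4*(T - 6) = -4*(-6 + T) = 24 - 4*T)
Z(o, O) = O²
Y(F) = 4*F² (Y(F) = (2*F)² = 4*F²)
M(I, h) = 36*h (M(I, h) = (24 - 4*(-3))*h = (24 + 12)*h = 36*h)
M(282, Y(-16))/Z(-151, 84) = (36*(4*(-16)²))/(84²) = (36*(4*256))/7056 = (36*1024)*(1/7056) = 36864*(1/7056) = 256/49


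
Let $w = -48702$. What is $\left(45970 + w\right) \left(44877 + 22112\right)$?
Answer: $-183013948$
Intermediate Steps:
$\left(45970 + w\right) \left(44877 + 22112\right) = \left(45970 - 48702\right) \left(44877 + 22112\right) = \left(-2732\right) 66989 = -183013948$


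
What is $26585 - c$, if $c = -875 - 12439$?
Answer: $39899$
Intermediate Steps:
$c = -13314$
$26585 - c = 26585 - -13314 = 26585 + 13314 = 39899$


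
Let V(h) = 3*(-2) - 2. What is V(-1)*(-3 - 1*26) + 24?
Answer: 256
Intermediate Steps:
V(h) = -8 (V(h) = -6 - 2 = -8)
V(-1)*(-3 - 1*26) + 24 = -8*(-3 - 1*26) + 24 = -8*(-3 - 26) + 24 = -8*(-29) + 24 = 232 + 24 = 256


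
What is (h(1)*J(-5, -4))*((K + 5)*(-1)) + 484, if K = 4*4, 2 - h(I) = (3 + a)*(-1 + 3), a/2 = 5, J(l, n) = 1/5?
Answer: 2924/5 ≈ 584.80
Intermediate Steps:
J(l, n) = 1/5
a = 10 (a = 2*5 = 10)
h(I) = -24 (h(I) = 2 - (3 + 10)*(-1 + 3) = 2 - 13*2 = 2 - 1*26 = 2 - 26 = -24)
K = 16
(h(1)*J(-5, -4))*((K + 5)*(-1)) + 484 = (-24*1/5)*((16 + 5)*(-1)) + 484 = -504*(-1)/5 + 484 = -24/5*(-21) + 484 = 504/5 + 484 = 2924/5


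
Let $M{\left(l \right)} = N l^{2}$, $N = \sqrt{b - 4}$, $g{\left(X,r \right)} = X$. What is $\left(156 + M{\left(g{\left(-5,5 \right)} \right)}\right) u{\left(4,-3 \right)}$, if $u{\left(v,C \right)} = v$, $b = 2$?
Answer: $624 + 100 i \sqrt{2} \approx 624.0 + 141.42 i$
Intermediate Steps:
$N = i \sqrt{2}$ ($N = \sqrt{2 - 4} = \sqrt{-2} = i \sqrt{2} \approx 1.4142 i$)
$M{\left(l \right)} = i \sqrt{2} l^{2}$
$\left(156 + M{\left(g{\left(-5,5 \right)} \right)}\right) u{\left(4,-3 \right)} = \left(156 + i \sqrt{2} \left(-5\right)^{2}\right) 4 = \left(156 + i \sqrt{2} \cdot 25\right) 4 = \left(156 + 25 i \sqrt{2}\right) 4 = 624 + 100 i \sqrt{2}$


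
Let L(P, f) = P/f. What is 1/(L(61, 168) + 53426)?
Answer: 168/8975629 ≈ 1.8717e-5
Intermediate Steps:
1/(L(61, 168) + 53426) = 1/(61/168 + 53426) = 1/(8975629/168) = 168/8975629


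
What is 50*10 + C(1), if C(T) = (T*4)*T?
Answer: 504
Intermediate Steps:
C(T) = 4*T² (C(T) = (4*T)*T = 4*T²)
50*10 + C(1) = 50*10 + 4*1² = 500 + 4*1 = 500 + 4 = 504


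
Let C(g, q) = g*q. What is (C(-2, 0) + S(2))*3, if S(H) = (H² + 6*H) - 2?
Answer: 42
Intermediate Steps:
S(H) = -2 + H² + 6*H
(C(-2, 0) + S(2))*3 = (-2*0 + (-2 + 2² + 6*2))*3 = (0 + (-2 + 4 + 12))*3 = (0 + 14)*3 = 14*3 = 42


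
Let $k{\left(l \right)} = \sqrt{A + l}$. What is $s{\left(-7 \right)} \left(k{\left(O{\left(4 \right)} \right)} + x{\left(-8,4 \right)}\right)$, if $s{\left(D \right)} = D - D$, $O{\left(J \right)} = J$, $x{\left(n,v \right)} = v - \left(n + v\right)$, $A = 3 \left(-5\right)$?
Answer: $0$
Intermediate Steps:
$A = -15$
$x{\left(n,v \right)} = - n$ ($x{\left(n,v \right)} = v - \left(n + v\right) = - n$)
$s{\left(D \right)} = 0$
$k{\left(l \right)} = \sqrt{-15 + l}$
$s{\left(-7 \right)} \left(k{\left(O{\left(4 \right)} \right)} + x{\left(-8,4 \right)}\right) = 0 \left(\sqrt{-15 + 4} - -8\right) = 0 \left(\sqrt{-11} + 8\right) = 0 \left(i \sqrt{11} + 8\right) = 0 \left(8 + i \sqrt{11}\right) = 0$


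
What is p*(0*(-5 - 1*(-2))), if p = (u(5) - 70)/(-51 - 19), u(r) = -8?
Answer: 0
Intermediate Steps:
p = 39/35 (p = (-8 - 70)/(-51 - 19) = -78/(-70) = -78*(-1/70) = 39/35 ≈ 1.1143)
p*(0*(-5 - 1*(-2))) = 39*(0*(-5 - 1*(-2)))/35 = 39*(0*(-5 + 2))/35 = 39*(0*(-3))/35 = (39/35)*0 = 0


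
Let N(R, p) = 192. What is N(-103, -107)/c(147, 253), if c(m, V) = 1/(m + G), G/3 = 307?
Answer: 205056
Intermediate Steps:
G = 921 (G = 3*307 = 921)
c(m, V) = 1/(921 + m) (c(m, V) = 1/(m + 921) = 1/(921 + m))
N(-103, -107)/c(147, 253) = 192/(1/(921 + 147)) = 192/(1/1068) = 192*1068 = 205056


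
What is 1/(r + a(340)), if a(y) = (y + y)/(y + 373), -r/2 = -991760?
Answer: 713/1414250440 ≈ 5.0415e-7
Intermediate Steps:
r = 1983520 (r = -2*(-991760) = 1983520)
a(y) = 2*y/(373 + y) (a(y) = (2*y)/(373 + y) = 2*y/(373 + y))
1/(r + a(340)) = 1/(1983520 + 2*340/(373 + 340)) = 1/(1983520 + 2*340/713) = 1/(1983520 + 2*340*(1/713)) = 1/(1983520 + 680/713) = 1/(1414250440/713) = 713/1414250440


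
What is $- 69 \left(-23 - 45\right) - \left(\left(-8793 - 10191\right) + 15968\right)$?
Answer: $7708$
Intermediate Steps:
$- 69 \left(-23 - 45\right) - \left(\left(-8793 - 10191\right) + 15968\right) = \left(-69\right) \left(-68\right) - \left(-18984 + 15968\right) = 4692 - -3016 = 4692 + 3016 = 7708$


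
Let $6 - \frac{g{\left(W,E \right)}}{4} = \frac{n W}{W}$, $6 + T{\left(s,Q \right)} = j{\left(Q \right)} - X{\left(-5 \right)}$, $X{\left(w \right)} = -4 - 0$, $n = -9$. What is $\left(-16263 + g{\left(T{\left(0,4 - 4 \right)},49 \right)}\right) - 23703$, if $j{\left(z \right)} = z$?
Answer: $-39906$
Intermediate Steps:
$X{\left(w \right)} = -4$ ($X{\left(w \right)} = -4 + 0 = -4$)
$T{\left(s,Q \right)} = -2 + Q$ ($T{\left(s,Q \right)} = -6 + \left(Q - -4\right) = -6 + \left(Q + 4\right) = -6 + \left(4 + Q\right) = -2 + Q$)
$g{\left(W,E \right)} = 60$ ($g{\left(W,E \right)} = 24 - 4 \frac{\left(-9\right) W}{W} = 24 - -36 = 24 + 36 = 60$)
$\left(-16263 + g{\left(T{\left(0,4 - 4 \right)},49 \right)}\right) - 23703 = \left(-16263 + 60\right) - 23703 = -16203 - 23703 = -39906$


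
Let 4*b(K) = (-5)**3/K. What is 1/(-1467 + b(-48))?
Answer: -192/281539 ≈ -0.00068197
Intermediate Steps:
b(K) = -125/(4*K) (b(K) = ((-5)**3/K)/4 = (-125/K)/4 = -125/(4*K))
1/(-1467 + b(-48)) = 1/(-1467 - 125/4/(-48)) = 1/(-1467 - 125/4*(-1/48)) = 1/(-1467 + 125/192) = 1/(-281539/192) = -192/281539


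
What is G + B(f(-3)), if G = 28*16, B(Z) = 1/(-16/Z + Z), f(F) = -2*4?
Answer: 2687/6 ≈ 447.83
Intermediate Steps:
f(F) = -8
B(Z) = 1/(Z - 16/Z)
G = 448
G + B(f(-3)) = 448 - 8/(-16 + (-8)**2) = 448 - 8/(-16 + 64) = 448 - 8/48 = 448 - 8*1/48 = 448 - 1/6 = 2687/6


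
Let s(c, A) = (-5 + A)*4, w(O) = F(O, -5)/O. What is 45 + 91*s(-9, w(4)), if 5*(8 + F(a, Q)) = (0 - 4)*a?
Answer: -13971/5 ≈ -2794.2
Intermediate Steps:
F(a, Q) = -8 - 4*a/5 (F(a, Q) = -8 + ((0 - 4)*a)/5 = -8 + (-4*a)/5 = -8 - 4*a/5)
w(O) = (-8 - 4*O/5)/O
s(c, A) = -20 + 4*A
45 + 91*s(-9, w(4)) = 45 + 91*(-20 + 4*(-⅘ - 8/4)) = 45 + 91*(-20 + 4*(-⅘ - 8*¼)) = 45 + 91*(-20 + 4*(-⅘ - 2)) = 45 + 91*(-20 + 4*(-14/5)) = 45 + 91*(-20 - 56/5) = 45 + 91*(-156/5) = 45 - 14196/5 = -13971/5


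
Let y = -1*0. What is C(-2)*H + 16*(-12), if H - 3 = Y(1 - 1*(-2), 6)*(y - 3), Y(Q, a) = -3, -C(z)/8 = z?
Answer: 0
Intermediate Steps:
C(z) = -8*z
y = 0
H = 12 (H = 3 - 3*(0 - 3) = 3 - 3*(-3) = 3 + 9 = 12)
C(-2)*H + 16*(-12) = -8*(-2)*12 + 16*(-12) = 16*12 - 192 = 192 - 192 = 0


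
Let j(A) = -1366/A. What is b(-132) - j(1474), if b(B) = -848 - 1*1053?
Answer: -1400354/737 ≈ -1900.1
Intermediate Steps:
b(B) = -1901 (b(B) = -848 - 1053 = -1901)
b(-132) - j(1474) = -1901 - (-1366)/1474 = -1901 - 1*(-683/737) = -1901 + 683/737 = -1400354/737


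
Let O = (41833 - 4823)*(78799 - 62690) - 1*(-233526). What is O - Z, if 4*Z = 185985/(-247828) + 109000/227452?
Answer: 33620012935693805751/56368974256 ≈ 5.9643e+8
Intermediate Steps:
Z = -3822352055/56368974256 (Z = (185985/(-247828) + 109000/227452)/4 = (185985*(-1/247828) + 109000*(1/227452))/4 = (-185985/247828 + 27250/56863)/4 = (¼)*(-3822352055/14092243564) = -3822352055/56368974256 ≈ -0.067809)
O = 596427616 (O = 37010*16109 + 233526 = 596194090 + 233526 = 596427616)
O - Z = 596427616 - 1*(-3822352055/56368974256) = 596427616 + 3822352055/56368974256 = 33620012935693805751/56368974256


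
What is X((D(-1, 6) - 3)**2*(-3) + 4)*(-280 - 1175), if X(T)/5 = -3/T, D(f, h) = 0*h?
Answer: -21825/23 ≈ -948.91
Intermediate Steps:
D(f, h) = 0
X(T) = -15/T (X(T) = 5*(-3/T) = -15/T)
X((D(-1, 6) - 3)**2*(-3) + 4)*(-280 - 1175) = (-15/((0 - 3)**2*(-3) + 4))*(-280 - 1175) = -15/((-3)**2*(-3) + 4)*(-1455) = -15/(9*(-3) + 4)*(-1455) = -15/(-27 + 4)*(-1455) = -15/(-23)*(-1455) = -15*(-1/23)*(-1455) = (15/23)*(-1455) = -21825/23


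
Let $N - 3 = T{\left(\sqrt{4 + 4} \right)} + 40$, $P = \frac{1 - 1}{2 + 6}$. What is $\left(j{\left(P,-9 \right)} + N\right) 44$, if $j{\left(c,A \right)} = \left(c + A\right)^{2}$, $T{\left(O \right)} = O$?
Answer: $5456 + 88 \sqrt{2} \approx 5580.5$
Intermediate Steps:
$P = 0$ ($P = \frac{0}{8} = 0 \cdot \frac{1}{8} = 0$)
$j{\left(c,A \right)} = \left(A + c\right)^{2}$
$N = 43 + 2 \sqrt{2}$ ($N = 3 + \left(\sqrt{4 + 4} + 40\right) = 3 + \left(\sqrt{8} + 40\right) = 3 + \left(2 \sqrt{2} + 40\right) = 3 + \left(40 + 2 \sqrt{2}\right) = 43 + 2 \sqrt{2} \approx 45.828$)
$\left(j{\left(P,-9 \right)} + N\right) 44 = \left(\left(-9 + 0\right)^{2} + \left(43 + 2 \sqrt{2}\right)\right) 44 = \left(\left(-9\right)^{2} + \left(43 + 2 \sqrt{2}\right)\right) 44 = \left(81 + \left(43 + 2 \sqrt{2}\right)\right) 44 = \left(124 + 2 \sqrt{2}\right) 44 = 5456 + 88 \sqrt{2}$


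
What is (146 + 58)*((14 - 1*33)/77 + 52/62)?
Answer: 288252/2387 ≈ 120.76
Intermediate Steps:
(146 + 58)*((14 - 1*33)/77 + 52/62) = 204*((14 - 33)*(1/77) + 52*(1/62)) = 204*(-19*1/77 + 26/31) = 204*(-19/77 + 26/31) = 204*(1413/2387) = 288252/2387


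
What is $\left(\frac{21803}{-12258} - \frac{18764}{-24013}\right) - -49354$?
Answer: $\frac{14527123178989}{294351354} \approx 49353.0$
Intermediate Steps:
$\left(\frac{21803}{-12258} - \frac{18764}{-24013}\right) - -49354 = \left(21803 \left(- \frac{1}{12258}\right) - - \frac{18764}{24013}\right) + 49354 = \left(- \frac{21803}{12258} + \frac{18764}{24013}\right) + 49354 = - \frac{293546327}{294351354} + 49354 = \frac{14527123178989}{294351354}$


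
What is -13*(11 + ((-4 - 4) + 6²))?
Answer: -507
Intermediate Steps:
-13*(11 + ((-4 - 4) + 6²)) = -13*(11 + (-8 + 36)) = -13*(11 + 28) = -13*39 = -507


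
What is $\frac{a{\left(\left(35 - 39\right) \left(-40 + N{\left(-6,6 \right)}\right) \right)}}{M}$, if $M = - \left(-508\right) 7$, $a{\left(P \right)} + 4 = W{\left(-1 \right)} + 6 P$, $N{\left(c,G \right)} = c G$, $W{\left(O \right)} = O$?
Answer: $\frac{1819}{3556} \approx 0.51153$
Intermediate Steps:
$N{\left(c,G \right)} = G c$
$a{\left(P \right)} = -5 + 6 P$ ($a{\left(P \right)} = -4 + \left(-1 + 6 P\right) = -5 + 6 P$)
$M = 3556$ ($M = \left(-1\right) \left(-3556\right) = 3556$)
$\frac{a{\left(\left(35 - 39\right) \left(-40 + N{\left(-6,6 \right)}\right) \right)}}{M} = \frac{-5 + 6 \left(35 - 39\right) \left(-40 + 6 \left(-6\right)\right)}{3556} = \left(-5 + 6 \left(- 4 \left(-40 - 36\right)\right)\right) \frac{1}{3556} = \left(-5 + 6 \left(\left(-4\right) \left(-76\right)\right)\right) \frac{1}{3556} = \left(-5 + 6 \cdot 304\right) \frac{1}{3556} = \left(-5 + 1824\right) \frac{1}{3556} = 1819 \cdot \frac{1}{3556} = \frac{1819}{3556}$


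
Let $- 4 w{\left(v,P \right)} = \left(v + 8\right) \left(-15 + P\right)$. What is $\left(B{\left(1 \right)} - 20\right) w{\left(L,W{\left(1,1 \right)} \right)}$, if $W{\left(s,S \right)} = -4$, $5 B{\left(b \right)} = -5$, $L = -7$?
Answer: $- \frac{399}{4} \approx -99.75$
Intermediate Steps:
$B{\left(b \right)} = -1$ ($B{\left(b \right)} = \frac{1}{5} \left(-5\right) = -1$)
$w{\left(v,P \right)} = - \frac{\left(-15 + P\right) \left(8 + v\right)}{4}$ ($w{\left(v,P \right)} = - \frac{\left(v + 8\right) \left(-15 + P\right)}{4} = - \frac{\left(8 + v\right) \left(-15 + P\right)}{4} = - \frac{\left(-15 + P\right) \left(8 + v\right)}{4}$)
$\left(B{\left(1 \right)} - 20\right) w{\left(L,W{\left(1,1 \right)} \right)} = \left(-1 - 20\right) \left(30 - -8 + \frac{15}{4} \left(-7\right) - \left(-1\right) \left(-7\right)\right) = - 21 \left(30 + 8 - \frac{105}{4} - 7\right) = \left(-21\right) \frac{19}{4} = - \frac{399}{4}$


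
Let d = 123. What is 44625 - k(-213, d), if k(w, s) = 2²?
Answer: 44621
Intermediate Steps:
k(w, s) = 4
44625 - k(-213, d) = 44625 - 1*4 = 44625 - 4 = 44621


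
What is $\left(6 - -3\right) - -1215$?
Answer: $1224$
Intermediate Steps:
$\left(6 - -3\right) - -1215 = \left(6 + 3\right) + 1215 = 9 + 1215 = 1224$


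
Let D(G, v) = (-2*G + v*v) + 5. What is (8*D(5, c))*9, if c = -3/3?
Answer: -288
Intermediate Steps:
c = -1 (c = -3*1/3 = -1)
D(G, v) = 5 + v**2 - 2*G (D(G, v) = (-2*G + v**2) + 5 = (v**2 - 2*G) + 5 = 5 + v**2 - 2*G)
(8*D(5, c))*9 = (8*(5 + (-1)**2 - 2*5))*9 = (8*(5 + 1 - 10))*9 = (8*(-4))*9 = -32*9 = -288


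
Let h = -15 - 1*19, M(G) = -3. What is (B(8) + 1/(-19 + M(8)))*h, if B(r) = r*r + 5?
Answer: -25789/11 ≈ -2344.5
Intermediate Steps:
h = -34 (h = -15 - 19 = -34)
B(r) = 5 + r**2 (B(r) = r**2 + 5 = 5 + r**2)
(B(8) + 1/(-19 + M(8)))*h = ((5 + 8**2) + 1/(-19 - 3))*(-34) = ((5 + 64) + 1/(-22))*(-34) = (69 - 1/22)*(-34) = (1517/22)*(-34) = -25789/11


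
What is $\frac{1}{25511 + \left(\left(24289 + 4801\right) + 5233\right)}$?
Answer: $\frac{1}{59834} \approx 1.6713 \cdot 10^{-5}$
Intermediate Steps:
$\frac{1}{25511 + \left(\left(24289 + 4801\right) + 5233\right)} = \frac{1}{25511 + \left(29090 + 5233\right)} = \frac{1}{25511 + 34323} = \frac{1}{59834}$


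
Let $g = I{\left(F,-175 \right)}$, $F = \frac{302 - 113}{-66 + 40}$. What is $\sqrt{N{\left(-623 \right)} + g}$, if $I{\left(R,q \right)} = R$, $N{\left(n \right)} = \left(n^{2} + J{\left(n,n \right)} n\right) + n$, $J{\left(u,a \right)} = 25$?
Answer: $\frac{\sqrt{251420442}}{26} \approx 609.86$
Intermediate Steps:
$F = - \frac{189}{26}$ ($F = \frac{189}{-26} = 189 \left(- \frac{1}{26}\right) = - \frac{189}{26} \approx -7.2692$)
$N{\left(n \right)} = n^{2} + 26 n$ ($N{\left(n \right)} = \left(n^{2} + 25 n\right) + n = n^{2} + 26 n$)
$g = - \frac{189}{26} \approx -7.2692$
$\sqrt{N{\left(-623 \right)} + g} = \sqrt{- 623 \left(26 - 623\right) - \frac{189}{26}} = \sqrt{\left(-623\right) \left(-597\right) - \frac{189}{26}} = \sqrt{371931 - \frac{189}{26}} = \sqrt{\frac{9670017}{26}} = \frac{\sqrt{251420442}}{26}$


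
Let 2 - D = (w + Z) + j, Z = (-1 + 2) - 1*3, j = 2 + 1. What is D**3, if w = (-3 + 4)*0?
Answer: 1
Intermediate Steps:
j = 3
Z = -2 (Z = 1 - 3 = -2)
w = 0 (w = 1*0 = 0)
D = 1 (D = 2 - ((0 - 2) + 3) = 2 - (-2 + 3) = 2 - 1*1 = 2 - 1 = 1)
D**3 = 1**3 = 1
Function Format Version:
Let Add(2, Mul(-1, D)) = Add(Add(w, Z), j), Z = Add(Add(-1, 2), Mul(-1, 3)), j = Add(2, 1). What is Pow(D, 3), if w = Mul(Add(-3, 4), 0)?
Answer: 1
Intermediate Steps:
j = 3
Z = -2 (Z = Add(1, -3) = -2)
w = 0 (w = Mul(1, 0) = 0)
D = 1 (D = Add(2, Mul(-1, Add(Add(0, -2), 3))) = Add(2, Mul(-1, Add(-2, 3))) = Add(2, Mul(-1, 1)) = Add(2, -1) = 1)
Pow(D, 3) = Pow(1, 3) = 1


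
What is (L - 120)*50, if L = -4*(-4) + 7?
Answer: -4850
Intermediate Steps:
L = 23 (L = 16 + 7 = 23)
(L - 120)*50 = (23 - 120)*50 = -97*50 = -4850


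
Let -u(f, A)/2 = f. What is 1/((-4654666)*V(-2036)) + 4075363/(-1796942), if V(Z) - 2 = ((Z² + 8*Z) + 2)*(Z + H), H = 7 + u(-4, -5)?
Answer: -79147476731816473643361/34898345284438161556688 ≈ -2.2679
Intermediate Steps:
u(f, A) = -2*f
H = 15 (H = 7 - 2*(-4) = 7 + 8 = 15)
V(Z) = 2 + (15 + Z)*(2 + Z² + 8*Z) (V(Z) = 2 + ((Z² + 8*Z) + 2)*(Z + 15) = 2 + (2 + Z² + 8*Z)*(15 + Z) = 2 + (15 + Z)*(2 + Z² + 8*Z))
1/((-4654666)*V(-2036)) + 4075363/(-1796942) = 1/((-4654666)*(32 + (-2036)³ + 23*(-2036)² + 122*(-2036))) + 4075363/(-1796942) = -1/(4654666*(32 - 8439822656 + 23*4145296 - 248392)) + 4075363*(-1/1796942) = -1/(4654666*(32 - 8439822656 + 95341808 - 248392)) - 4075363/1796942 = -1/4654666/(-8344729208) - 4075363/1796942 = -1/4654666*(-1/8344729208) - 4075363/1796942 = 1/38841927323684528 - 4075363/1796942 = -79147476731816473643361/34898345284438161556688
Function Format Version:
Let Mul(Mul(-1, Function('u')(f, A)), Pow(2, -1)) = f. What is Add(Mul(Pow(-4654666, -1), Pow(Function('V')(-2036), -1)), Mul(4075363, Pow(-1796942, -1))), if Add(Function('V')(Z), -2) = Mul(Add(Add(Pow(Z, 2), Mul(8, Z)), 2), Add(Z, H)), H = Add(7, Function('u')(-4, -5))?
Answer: Rational(-79147476731816473643361, 34898345284438161556688) ≈ -2.2679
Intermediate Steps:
Function('u')(f, A) = Mul(-2, f)
H = 15 (H = Add(7, Mul(-2, -4)) = Add(7, 8) = 15)
Function('V')(Z) = Add(2, Mul(Add(15, Z), Add(2, Pow(Z, 2), Mul(8, Z)))) (Function('V')(Z) = Add(2, Mul(Add(Add(Pow(Z, 2), Mul(8, Z)), 2), Add(Z, 15))) = Add(2, Mul(Add(2, Pow(Z, 2), Mul(8, Z)), Add(15, Z))) = Add(2, Mul(Add(15, Z), Add(2, Pow(Z, 2), Mul(8, Z)))))
Add(Mul(Pow(-4654666, -1), Pow(Function('V')(-2036), -1)), Mul(4075363, Pow(-1796942, -1))) = Add(Mul(Pow(-4654666, -1), Pow(Add(32, Pow(-2036, 3), Mul(23, Pow(-2036, 2)), Mul(122, -2036)), -1)), Mul(4075363, Pow(-1796942, -1))) = Add(Mul(Rational(-1, 4654666), Pow(Add(32, -8439822656, Mul(23, 4145296), -248392), -1)), Mul(4075363, Rational(-1, 1796942))) = Add(Mul(Rational(-1, 4654666), Pow(Add(32, -8439822656, 95341808, -248392), -1)), Rational(-4075363, 1796942)) = Add(Mul(Rational(-1, 4654666), Pow(-8344729208, -1)), Rational(-4075363, 1796942)) = Add(Mul(Rational(-1, 4654666), Rational(-1, 8344729208)), Rational(-4075363, 1796942)) = Add(Rational(1, 38841927323684528), Rational(-4075363, 1796942)) = Rational(-79147476731816473643361, 34898345284438161556688)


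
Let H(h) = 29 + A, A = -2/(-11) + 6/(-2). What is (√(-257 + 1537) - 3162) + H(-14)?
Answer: -34494/11 + 16*√5 ≈ -3100.0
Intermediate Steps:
A = -31/11 (A = -2*(-1/11) + 6*(-½) = 2/11 - 3 = -31/11 ≈ -2.8182)
H(h) = 288/11 (H(h) = 29 - 31/11 = 288/11)
(√(-257 + 1537) - 3162) + H(-14) = (√(-257 + 1537) - 3162) + 288/11 = (√1280 - 3162) + 288/11 = (16*√5 - 3162) + 288/11 = (-3162 + 16*√5) + 288/11 = -34494/11 + 16*√5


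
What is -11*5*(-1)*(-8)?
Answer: -440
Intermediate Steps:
-11*5*(-1)*(-8) = -(-55)*(-8) = -11*(-5)*(-8) = 55*(-8) = -440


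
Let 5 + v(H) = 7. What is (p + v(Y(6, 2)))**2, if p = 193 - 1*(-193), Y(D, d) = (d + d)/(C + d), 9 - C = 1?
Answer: 150544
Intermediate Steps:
C = 8 (C = 9 - 1*1 = 9 - 1 = 8)
Y(D, d) = 2*d/(8 + d) (Y(D, d) = (d + d)/(8 + d) = (2*d)/(8 + d) = 2*d/(8 + d))
v(H) = 2 (v(H) = -5 + 7 = 2)
p = 386 (p = 193 + 193 = 386)
(p + v(Y(6, 2)))**2 = (386 + 2)**2 = 388**2 = 150544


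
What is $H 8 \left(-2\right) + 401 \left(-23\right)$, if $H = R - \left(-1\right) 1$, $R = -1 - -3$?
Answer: $-9271$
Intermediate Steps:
$R = 2$ ($R = -1 + 3 = 2$)
$H = 3$ ($H = 2 - \left(-1\right) 1 = 2 - -1 = 2 + 1 = 3$)
$H 8 \left(-2\right) + 401 \left(-23\right) = 3 \cdot 8 \left(-2\right) + 401 \left(-23\right) = 24 \left(-2\right) - 9223 = -48 - 9223 = -9271$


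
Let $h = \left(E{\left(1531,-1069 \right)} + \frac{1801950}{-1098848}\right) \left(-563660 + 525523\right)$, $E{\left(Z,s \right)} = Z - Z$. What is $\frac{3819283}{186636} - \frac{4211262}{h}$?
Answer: $- \frac{9109093053191371}{194330400378900} \approx -46.874$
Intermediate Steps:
$E{\left(Z,s \right)} = 0$
$h = \frac{34360483575}{549424}$ ($h = \left(0 + \frac{1801950}{-1098848}\right) \left(-563660 + 525523\right) = \left(0 + 1801950 \left(- \frac{1}{1098848}\right)\right) \left(-38137\right) = \left(0 - \frac{900975}{549424}\right) \left(-38137\right) = \left(- \frac{900975}{549424}\right) \left(-38137\right) = \frac{34360483575}{549424} \approx 62539.0$)
$\frac{3819283}{186636} - \frac{4211262}{h} = \frac{3819283}{186636} - \frac{4211262}{\frac{34360483575}{549424}} = 3819283 \cdot \frac{1}{186636} - \frac{70114194336}{1041226775} = \frac{3819283}{186636} - \frac{70114194336}{1041226775} = - \frac{9109093053191371}{194330400378900}$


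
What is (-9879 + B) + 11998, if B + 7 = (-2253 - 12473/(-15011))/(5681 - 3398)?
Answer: 72344671346/34270113 ≈ 2111.0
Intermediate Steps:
B = -273698101/34270113 (B = -7 + (-2253 - 12473/(-15011))/(5681 - 3398) = -7 + (-2253 - 12473*(-1/15011))/2283 = -7 + (-2253 + 12473/15011)*(1/2283) = -7 - 33807310/15011*1/2283 = -7 - 33807310/34270113 = -273698101/34270113 ≈ -7.9865)
(-9879 + B) + 11998 = (-9879 - 273698101/34270113) + 11998 = -338828144428/34270113 + 11998 = 72344671346/34270113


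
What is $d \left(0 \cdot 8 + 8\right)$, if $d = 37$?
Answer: $296$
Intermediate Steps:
$d \left(0 \cdot 8 + 8\right) = 37 \left(0 \cdot 8 + 8\right) = 37 \left(0 + 8\right) = 37 \cdot 8 = 296$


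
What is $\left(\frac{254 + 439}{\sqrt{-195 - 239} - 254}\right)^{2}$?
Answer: $\frac{480249}{\left(254 - i \sqrt{434}\right)^{2}} \approx 7.2953 + 1.2048 i$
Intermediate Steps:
$\left(\frac{254 + 439}{\sqrt{-195 - 239} - 254}\right)^{2} = \left(\frac{693}{\sqrt{-434} - 254}\right)^{2} = \left(\frac{693}{i \sqrt{434} - 254}\right)^{2} = \left(\frac{693}{-254 + i \sqrt{434}}\right)^{2} = \frac{480249}{\left(-254 + i \sqrt{434}\right)^{2}}$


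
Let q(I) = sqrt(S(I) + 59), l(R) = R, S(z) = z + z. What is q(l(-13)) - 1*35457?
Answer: -35457 + sqrt(33) ≈ -35451.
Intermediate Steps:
S(z) = 2*z
q(I) = sqrt(59 + 2*I) (q(I) = sqrt(2*I + 59) = sqrt(59 + 2*I))
q(l(-13)) - 1*35457 = sqrt(59 + 2*(-13)) - 1*35457 = sqrt(59 - 26) - 35457 = sqrt(33) - 35457 = -35457 + sqrt(33)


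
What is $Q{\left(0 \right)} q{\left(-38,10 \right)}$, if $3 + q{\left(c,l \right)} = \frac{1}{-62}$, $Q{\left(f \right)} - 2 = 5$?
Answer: $- \frac{1309}{62} \approx -21.113$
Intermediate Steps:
$Q{\left(f \right)} = 7$ ($Q{\left(f \right)} = 2 + 5 = 7$)
$q{\left(c,l \right)} = - \frac{187}{62}$ ($q{\left(c,l \right)} = -3 + \frac{1}{-62} = -3 - \frac{1}{62} = - \frac{187}{62}$)
$Q{\left(0 \right)} q{\left(-38,10 \right)} = 7 \left(- \frac{187}{62}\right) = - \frac{1309}{62}$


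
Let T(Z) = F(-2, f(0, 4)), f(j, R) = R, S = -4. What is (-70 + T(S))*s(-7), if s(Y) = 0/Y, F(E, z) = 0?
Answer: 0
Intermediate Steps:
s(Y) = 0
T(Z) = 0
(-70 + T(S))*s(-7) = (-70 + 0)*0 = -70*0 = 0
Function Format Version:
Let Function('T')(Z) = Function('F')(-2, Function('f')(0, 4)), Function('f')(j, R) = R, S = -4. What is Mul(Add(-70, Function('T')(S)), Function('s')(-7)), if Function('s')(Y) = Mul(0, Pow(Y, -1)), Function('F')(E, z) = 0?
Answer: 0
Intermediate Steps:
Function('s')(Y) = 0
Function('T')(Z) = 0
Mul(Add(-70, Function('T')(S)), Function('s')(-7)) = Mul(Add(-70, 0), 0) = Mul(-70, 0) = 0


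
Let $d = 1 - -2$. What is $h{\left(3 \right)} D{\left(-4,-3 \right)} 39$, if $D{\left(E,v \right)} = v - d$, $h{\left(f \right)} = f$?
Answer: $-702$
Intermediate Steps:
$d = 3$ ($d = 1 + 2 = 3$)
$D{\left(E,v \right)} = -3 + v$ ($D{\left(E,v \right)} = v - 3 = -3 + v$)
$h{\left(3 \right)} D{\left(-4,-3 \right)} 39 = 3 \left(-3 - 3\right) 39 = 3 \left(-6\right) 39 = \left(-18\right) 39 = -702$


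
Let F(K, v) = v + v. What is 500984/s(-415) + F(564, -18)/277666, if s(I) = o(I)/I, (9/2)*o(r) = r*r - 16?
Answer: -43296813049074/7969430699 ≈ -5432.9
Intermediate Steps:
o(r) = -32/9 + 2*r²/9 (o(r) = 2*(r*r - 16)/9 = 2*(r² - 16)/9 = 2*(-16 + r²)/9 = -32/9 + 2*r²/9)
F(K, v) = 2*v
s(I) = (-32/9 + 2*I²/9)/I
500984/s(-415) + F(564, -18)/277666 = 500984/(((2/9)*(-16 + (-415)²)/(-415))) + (2*(-18))/277666 = 500984/(((2/9)*(-1/415)*(-16 + 172225))) - 36*1/277666 = 500984/(((2/9)*(-1/415)*172209)) - 18/138833 = 500984/(-114806/1245) - 18/138833 = 500984*(-1245/114806) - 18/138833 = -311862540/57403 - 18/138833 = -43296813049074/7969430699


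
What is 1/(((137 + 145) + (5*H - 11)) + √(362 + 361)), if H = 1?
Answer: 92/25151 - √723/75453 ≈ 0.0033015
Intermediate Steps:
1/(((137 + 145) + (5*H - 11)) + √(362 + 361)) = 1/(((137 + 145) + (5*1 - 11)) + √(362 + 361)) = 1/((282 + (5 - 11)) + √723) = 1/((282 - 6) + √723) = 1/(276 + √723)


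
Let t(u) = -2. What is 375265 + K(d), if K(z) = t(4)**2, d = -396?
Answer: 375269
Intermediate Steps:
K(z) = 4 (K(z) = (-2)**2 = 4)
375265 + K(d) = 375265 + 4 = 375269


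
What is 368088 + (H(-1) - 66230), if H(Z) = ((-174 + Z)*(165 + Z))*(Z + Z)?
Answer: 359258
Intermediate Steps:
H(Z) = 2*Z*(-174 + Z)*(165 + Z) (H(Z) = ((-174 + Z)*(165 + Z))*(2*Z) = 2*Z*(-174 + Z)*(165 + Z))
368088 + (H(-1) - 66230) = 368088 + (2*(-1)*(-28710 + (-1)**2 - 9*(-1)) - 66230) = 368088 + (2*(-1)*(-28710 + 1 + 9) - 66230) = 368088 + (2*(-1)*(-28700) - 66230) = 368088 + (57400 - 66230) = 368088 - 8830 = 359258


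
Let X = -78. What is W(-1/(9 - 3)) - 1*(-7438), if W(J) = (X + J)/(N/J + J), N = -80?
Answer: 21413533/2879 ≈ 7437.8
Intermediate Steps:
W(J) = (-78 + J)/(J - 80/J) (W(J) = (-78 + J)/(-80/J + J) = (-78 + J)/(J - 80/J))
W(-1/(9 - 3)) - 1*(-7438) = (-1/(9 - 3))*(-78 - 1/(9 - 3))/(-80 + (-1/(9 - 3))²) - 1*(-7438) = (-1/6)*(-78 - 1/6)/(-80 + (-1/6)²) + 7438 = (-1*⅙)*(-78 - 1*⅙)/(-80 + (-1*⅙)²) + 7438 = -(-78 - ⅙)/(6*(-80 + (-⅙)²)) + 7438 = -⅙*(-469/6)/(-80 + 1/36) + 7438 = -⅙*(-469/6)/(-2879/36) + 7438 = -⅙*(-36/2879)*(-469/6) + 7438 = -469/2879 + 7438 = 21413533/2879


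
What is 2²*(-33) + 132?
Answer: 0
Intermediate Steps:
2²*(-33) + 132 = 4*(-33) + 132 = -132 + 132 = 0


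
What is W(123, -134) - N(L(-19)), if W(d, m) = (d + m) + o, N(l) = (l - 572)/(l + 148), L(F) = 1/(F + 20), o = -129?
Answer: -20289/149 ≈ -136.17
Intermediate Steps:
L(F) = 1/(20 + F)
N(l) = (-572 + l)/(148 + l)
W(d, m) = -129 + d + m (W(d, m) = (d + m) - 129 = -129 + d + m)
W(123, -134) - N(L(-19)) = (-129 + 123 - 134) - (-572 + 1/(20 - 19))/(148 + 1/(20 - 19)) = -140 - (-572 + 1/1)/(148 + 1/1) = -140 - (-572 + 1)/(148 + 1) = -140 - (-571)/149 = -140 - 1*(-571/149) = -140 + 571/149 = -20289/149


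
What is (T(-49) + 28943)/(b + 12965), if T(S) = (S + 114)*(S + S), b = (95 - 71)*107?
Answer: 22573/15533 ≈ 1.4532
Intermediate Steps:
b = 2568 (b = 24*107 = 2568)
T(S) = 2*S*(114 + S) (T(S) = (114 + S)*(2*S) = 2*S*(114 + S))
(T(-49) + 28943)/(b + 12965) = (2*(-49)*(114 - 49) + 28943)/(2568 + 12965) = (2*(-49)*65 + 28943)/15533 = (-6370 + 28943)*(1/15533) = 22573*(1/15533) = 22573/15533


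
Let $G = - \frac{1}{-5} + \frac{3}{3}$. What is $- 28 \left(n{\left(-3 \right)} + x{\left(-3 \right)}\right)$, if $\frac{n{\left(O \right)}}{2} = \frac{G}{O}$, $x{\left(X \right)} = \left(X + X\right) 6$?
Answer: $\frac{5152}{5} \approx 1030.4$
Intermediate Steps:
$x{\left(X \right)} = 12 X$ ($x{\left(X \right)} = 2 X 6 = 12 X$)
$G = \frac{6}{5}$ ($G = \left(-1\right) \left(- \frac{1}{5}\right) + 3 \cdot \frac{1}{3} = \frac{1}{5} + 1 = \frac{6}{5} \approx 1.2$)
$n{\left(O \right)} = \frac{12}{5 O}$ ($n{\left(O \right)} = 2 \frac{6}{5 O} = \frac{12}{5 O}$)
$- 28 \left(n{\left(-3 \right)} + x{\left(-3 \right)}\right) = - 28 \left(\frac{12}{5 \left(-3\right)} + 12 \left(-3\right)\right) = - 28 \left(\frac{12}{5} \left(- \frac{1}{3}\right) - 36\right) = - 28 \left(- \frac{4}{5} - 36\right) = \left(-28\right) \left(- \frac{184}{5}\right) = \frac{5152}{5}$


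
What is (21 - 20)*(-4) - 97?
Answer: -101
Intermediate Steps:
(21 - 20)*(-4) - 97 = 1*(-4) - 97 = -4 - 97 = -101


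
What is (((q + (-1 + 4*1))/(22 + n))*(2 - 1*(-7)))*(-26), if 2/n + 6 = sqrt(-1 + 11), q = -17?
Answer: 10192/67 + 182*sqrt(10)/335 ≈ 153.84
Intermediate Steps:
n = 2/(-6 + sqrt(10)) (n = 2/(-6 + sqrt(-1 + 11)) = 2/(-6 + sqrt(10)) ≈ -0.70479)
(((q + (-1 + 4*1))/(22 + n))*(2 - 1*(-7)))*(-26) = (((-17 + (-1 + 4*1))/(22 + (-6/13 - sqrt(10)/13)))*(2 - 1*(-7)))*(-26) = (((-17 + (-1 + 4))/(280/13 - sqrt(10)/13))*(2 + 7))*(-26) = (((-17 + 3)/(280/13 - sqrt(10)/13))*9)*(-26) = (-14/(280/13 - sqrt(10)/13)*9)*(-26) = -126/(280/13 - sqrt(10)/13)*(-26) = 3276/(280/13 - sqrt(10)/13)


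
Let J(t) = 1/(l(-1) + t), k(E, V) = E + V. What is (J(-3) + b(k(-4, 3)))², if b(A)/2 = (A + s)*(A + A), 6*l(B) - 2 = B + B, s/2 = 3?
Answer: 3721/9 ≈ 413.44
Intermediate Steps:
s = 6 (s = 2*3 = 6)
l(B) = ⅓ + B/3 (l(B) = ⅓ + (B + B)/6 = ⅓ + (2*B)/6 = ⅓ + B/3)
b(A) = 4*A*(6 + A) (b(A) = 2*((A + 6)*(A + A)) = 2*((6 + A)*(2*A)) = 2*(2*A*(6 + A)) = 4*A*(6 + A))
J(t) = 1/t (J(t) = 1/((⅓ + (⅓)*(-1)) + t) = 1/((⅓ - ⅓) + t) = 1/(0 + t) = 1/t)
(J(-3) + b(k(-4, 3)))² = (1/(-3) + 4*(-4 + 3)*(6 + (-4 + 3)))² = (-⅓ + 4*(-1)*(6 - 1))² = (-⅓ + 4*(-1)*5)² = (-⅓ - 20)² = (-61/3)² = 3721/9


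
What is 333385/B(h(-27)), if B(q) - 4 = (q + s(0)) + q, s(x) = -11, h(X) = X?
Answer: -333385/61 ≈ -5465.3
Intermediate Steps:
B(q) = -7 + 2*q (B(q) = 4 + ((q - 11) + q) = 4 + ((-11 + q) + q) = 4 + (-11 + 2*q) = -7 + 2*q)
333385/B(h(-27)) = 333385/(-7 + 2*(-27)) = 333385/(-7 - 54) = 333385/(-61) = 333385*(-1/61) = -333385/61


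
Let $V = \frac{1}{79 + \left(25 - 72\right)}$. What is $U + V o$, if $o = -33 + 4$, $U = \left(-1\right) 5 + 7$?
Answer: $\frac{35}{32} \approx 1.0938$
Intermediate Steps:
$U = 2$ ($U = -5 + 7 = 2$)
$V = \frac{1}{32}$ ($V = \frac{1}{79 - 47} = \frac{1}{32} \approx 0.03125$)
$o = -29$
$U + V o = 2 + \frac{1}{32} \left(-29\right) = 2 - \frac{29}{32} = \frac{35}{32}$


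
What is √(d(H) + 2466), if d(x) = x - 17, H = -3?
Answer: √2446 ≈ 49.457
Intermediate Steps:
d(x) = -17 + x
√(d(H) + 2466) = √((-17 - 3) + 2466) = √(-20 + 2466) = √2446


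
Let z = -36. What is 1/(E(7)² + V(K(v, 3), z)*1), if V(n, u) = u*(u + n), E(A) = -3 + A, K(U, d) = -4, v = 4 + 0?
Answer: 1/1456 ≈ 0.00068681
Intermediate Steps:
v = 4
V(n, u) = u*(n + u)
1/(E(7)² + V(K(v, 3), z)*1) = 1/((-3 + 7)² - 36*(-4 - 36)*1) = 1/(4² - 36*(-40)*1) = 1/(16 + 1440*1) = 1/(16 + 1440) = 1/1456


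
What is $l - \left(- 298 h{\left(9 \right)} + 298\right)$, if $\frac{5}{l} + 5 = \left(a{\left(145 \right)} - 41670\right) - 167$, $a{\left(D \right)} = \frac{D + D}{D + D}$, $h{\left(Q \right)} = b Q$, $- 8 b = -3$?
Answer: $\frac{118451851}{167364} \approx 707.75$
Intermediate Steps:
$b = \frac{3}{8}$ ($b = \left(- \frac{1}{8}\right) \left(-3\right) = \frac{3}{8} \approx 0.375$)
$h{\left(Q \right)} = \frac{3 Q}{8}$
$a{\left(D \right)} = 1$ ($a{\left(D \right)} = \frac{2 D}{2 D} = 2 D \frac{1}{2 D} = 1$)
$l = - \frac{5}{41841}$ ($l = \frac{5}{-5 + \left(\left(1 - 41670\right) - 167\right)} = \frac{5}{-5 - 41836} = \frac{5}{-41841} = 5 \left(- \frac{1}{41841}\right) = - \frac{5}{41841} \approx -0.0001195$)
$l - \left(- 298 h{\left(9 \right)} + 298\right) = - \frac{5}{41841} - \left(- 298 \cdot \frac{3}{8} \cdot 9 + 298\right) = - \frac{5}{41841} - \left(\left(-298\right) \frac{27}{8} + 298\right) = - \frac{5}{41841} - \left(- \frac{4023}{4} + 298\right) = - \frac{5}{41841} - - \frac{2831}{4} = - \frac{5}{41841} + \frac{2831}{4} = \frac{118451851}{167364}$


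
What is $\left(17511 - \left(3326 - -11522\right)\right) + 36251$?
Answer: $38914$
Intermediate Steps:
$\left(17511 - \left(3326 - -11522\right)\right) + 36251 = \left(17511 - \left(3326 + 11522\right)\right) + 36251 = \left(17511 - 14848\right) + 36251 = 2663 + 36251 = 38914$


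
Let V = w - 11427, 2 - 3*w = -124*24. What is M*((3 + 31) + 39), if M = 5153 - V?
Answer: 3413626/3 ≈ 1.1379e+6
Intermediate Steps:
w = 2978/3 (w = ⅔ - (-124)*24/3 = ⅔ - ⅓*(-2976) = ⅔ + 992 = 2978/3 ≈ 992.67)
V = -31303/3 (V = 2978/3 - 11427 = -31303/3 ≈ -10434.)
M = 46762/3 (M = 5153 - 1*(-31303/3) = 5153 + 31303/3 = 46762/3 ≈ 15587.)
M*((3 + 31) + 39) = 46762*((3 + 31) + 39)/3 = 46762*(34 + 39)/3 = (46762/3)*73 = 3413626/3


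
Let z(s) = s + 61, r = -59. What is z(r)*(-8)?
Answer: -16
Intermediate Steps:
z(s) = 61 + s
z(r)*(-8) = (61 - 59)*(-8) = 2*(-8) = -16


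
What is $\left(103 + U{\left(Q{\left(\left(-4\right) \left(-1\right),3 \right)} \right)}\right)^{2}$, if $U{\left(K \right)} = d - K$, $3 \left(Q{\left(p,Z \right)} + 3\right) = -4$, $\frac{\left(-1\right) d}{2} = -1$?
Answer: $\frac{107584}{9} \approx 11954.0$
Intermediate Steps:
$d = 2$ ($d = \left(-2\right) \left(-1\right) = 2$)
$Q{\left(p,Z \right)} = - \frac{13}{3}$ ($Q{\left(p,Z \right)} = -3 + \frac{1}{3} \left(-4\right) = -3 - \frac{4}{3} = - \frac{13}{3}$)
$U{\left(K \right)} = 2 - K$
$\left(103 + U{\left(Q{\left(\left(-4\right) \left(-1\right),3 \right)} \right)}\right)^{2} = \left(103 + \left(2 - - \frac{13}{3}\right)\right)^{2} = \left(103 + \left(2 + \frac{13}{3}\right)\right)^{2} = \left(103 + \frac{19}{3}\right)^{2} = \left(\frac{328}{3}\right)^{2} = \frac{107584}{9}$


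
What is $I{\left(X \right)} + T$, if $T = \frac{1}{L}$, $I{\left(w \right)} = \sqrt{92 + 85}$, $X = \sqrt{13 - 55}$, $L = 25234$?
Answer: $\frac{1}{25234} + \sqrt{177} \approx 13.304$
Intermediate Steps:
$X = i \sqrt{42}$ ($X = \sqrt{13 - 55} = \sqrt{-42} = i \sqrt{42} \approx 6.4807 i$)
$I{\left(w \right)} = \sqrt{177}$
$T = \frac{1}{25234} \approx 3.9629 \cdot 10^{-5}$
$I{\left(X \right)} + T = \sqrt{177} + \frac{1}{25234} = \frac{1}{25234} + \sqrt{177}$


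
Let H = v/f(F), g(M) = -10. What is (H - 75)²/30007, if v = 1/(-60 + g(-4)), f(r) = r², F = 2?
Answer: 441042001/2352548800 ≈ 0.18747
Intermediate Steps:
v = -1/70 (v = 1/(-60 - 10) = 1/(-70) = -1/70 ≈ -0.014286)
H = -1/280 (H = -1/(70*(2²)) = -1/70/4 = -1/70*¼ = -1/280 ≈ -0.0035714)
(H - 75)²/30007 = (-1/280 - 75)²/30007 = (-21001/280)²*(1/30007) = (441042001/78400)*(1/30007) = 441042001/2352548800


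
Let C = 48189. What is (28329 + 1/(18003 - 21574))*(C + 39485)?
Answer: 8869352412292/3571 ≈ 2.4837e+9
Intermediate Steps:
(28329 + 1/(18003 - 21574))*(C + 39485) = (28329 + 1/(18003 - 21574))*(48189 + 39485) = (28329 + 1/(-3571))*87674 = (28329 - 1/3571)*87674 = (101162858/3571)*87674 = 8869352412292/3571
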